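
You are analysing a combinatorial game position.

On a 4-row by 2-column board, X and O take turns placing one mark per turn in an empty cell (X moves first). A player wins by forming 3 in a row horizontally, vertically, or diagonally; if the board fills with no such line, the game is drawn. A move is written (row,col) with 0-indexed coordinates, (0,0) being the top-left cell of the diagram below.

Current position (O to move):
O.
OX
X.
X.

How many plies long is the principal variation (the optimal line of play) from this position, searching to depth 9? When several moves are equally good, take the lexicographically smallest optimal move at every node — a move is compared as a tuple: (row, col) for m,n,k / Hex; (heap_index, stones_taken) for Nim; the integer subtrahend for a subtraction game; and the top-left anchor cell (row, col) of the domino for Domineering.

p1 O@[O./OX/X./X.]: (0,1)[OO/OX/X./X.]+0* (2,1)[O./OX/XO/X.]+0 (3,1)[O./OX/X./XO]+0
p2 X@[OO/OX/X./X.]: (2,1)[OO/OX/XX/X.]+0* (3,1)[OO/OX/X./XX]+0
p3 O@[OO/OX/XX/X.]: (3,1)[OO/OX/XX/XO]+0*
p4 X@[OO/OX/XX/XO] terminal +0; root [O./OX/X./X.] d9

PV length from [O./OX/X./X.]: 3 plies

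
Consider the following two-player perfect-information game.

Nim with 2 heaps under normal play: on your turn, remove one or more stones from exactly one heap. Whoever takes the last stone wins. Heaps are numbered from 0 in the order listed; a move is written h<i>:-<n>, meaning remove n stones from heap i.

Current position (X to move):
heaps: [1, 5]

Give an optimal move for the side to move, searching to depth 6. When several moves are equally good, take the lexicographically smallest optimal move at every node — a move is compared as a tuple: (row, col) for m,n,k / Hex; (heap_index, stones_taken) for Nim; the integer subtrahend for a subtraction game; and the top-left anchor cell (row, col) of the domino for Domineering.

[(1,5)] X move#1: h0:-1:-1/(0,5), h1:-1:-1/(1,4), h1:-2:-1/(1,3), h1:-3:-1/(1,2), h1:-4:+1/(1,1)*, h1:-5:-1/(1,0)
[(1,1)] O move#2: h0:-1:-1/(0,1)*, h1:-1:-1/(1,0)
[(0,1)] X move#3: h1:-1:+1/(0,0)*
[(0,0)] end (terminal -1, O#4); searched (1,5) to 6

X's best at [(1,5)]: h1:-4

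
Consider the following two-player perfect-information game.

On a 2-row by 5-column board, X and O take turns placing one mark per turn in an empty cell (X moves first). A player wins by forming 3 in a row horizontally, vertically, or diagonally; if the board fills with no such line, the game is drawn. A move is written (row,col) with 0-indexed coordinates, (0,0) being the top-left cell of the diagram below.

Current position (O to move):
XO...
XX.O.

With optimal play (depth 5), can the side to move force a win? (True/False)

p1 O@[XO.../XX.O.]: (0,2)[XOO../XX.O.]-1 (0,3)[XO.O./XX.O.]-1 (0,4)[XO..O/XX.O.]-1 (1,2)[XO.../XXOO.]+0* (1,4)[XO.../XX.OO]-1
p2 X@[XO.../XXOO.]: (0,2)[XOX../XXOO.]-1 (0,3)[XO.X./XXOO.]-1 (0,4)[XO..X/XXOO.]-1 (1,4)[XO.../XXOOX]+0*
p3 O@[XO.../XXOOX]: (0,2)[XOO../XXOOX]+0* (0,3)[XO.O./XXOOX]+0 (0,4)[XO..O/XXOOX]+0
p4 X@[XOO../XXOOX]: (0,3)[XOOX./XXOOX]+0* (0,4)[XOO.X/XXOOX]-1
p5 O@[XOOX./XXOOX]: (0,4)[XOOXO/XXOOX]+0*
p6 X@[XOOXO/XXOOX] terminal +0; root [XO.../XX.O.] d5

O winning at [XO.../XX.O.]: False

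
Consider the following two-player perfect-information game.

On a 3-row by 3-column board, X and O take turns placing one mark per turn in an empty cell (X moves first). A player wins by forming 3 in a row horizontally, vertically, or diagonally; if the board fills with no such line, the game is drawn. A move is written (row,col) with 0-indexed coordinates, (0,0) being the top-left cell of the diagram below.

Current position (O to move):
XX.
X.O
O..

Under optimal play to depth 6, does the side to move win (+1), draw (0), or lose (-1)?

value(XX./X.O/O.., O) = +1

ply 1, O at XX./X.O/O.. | (0,2)=+1→XXO/X.O/O..*; (1,1)=-1→XX./XOO/O..; (2,1)=-1→XX./X.O/OO.; (2,2)=-1→XX./X.O/O.O
ply 2, X at XXO/X.O/O.. | (1,1)=-1→XXO/XXO/O..*; (2,1)=-1→XXO/X.O/OX.; (2,2)=-1→XXO/X.O/O.X
ply 3, O at XXO/XXO/O.. | (2,1)=-1→XXO/XXO/OO.; (2,2)=+1→XXO/XXO/O.O*
ply 4: XXO/XXO/O.O is terminal -1 (X); from XX./X.O/O.. depth 6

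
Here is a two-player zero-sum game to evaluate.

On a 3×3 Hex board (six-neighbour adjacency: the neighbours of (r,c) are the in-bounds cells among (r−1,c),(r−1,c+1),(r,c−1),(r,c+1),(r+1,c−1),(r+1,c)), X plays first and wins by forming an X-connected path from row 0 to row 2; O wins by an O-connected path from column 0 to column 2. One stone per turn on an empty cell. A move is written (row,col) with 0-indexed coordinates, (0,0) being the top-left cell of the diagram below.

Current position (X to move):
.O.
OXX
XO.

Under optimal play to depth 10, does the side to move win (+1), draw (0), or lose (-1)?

value(.O./OXX/XO., X) = +1

p1 X@[.O./OXX/XO.]: (0,0)[XO./OXX/XO.]-1 (0,2)[.OX/OXX/XO.]+1* (2,2)[.O./OXX/XOX]-1
p2 O@[.OX/OXX/XO.] terminal -1; root [.O./OXX/XO.] d10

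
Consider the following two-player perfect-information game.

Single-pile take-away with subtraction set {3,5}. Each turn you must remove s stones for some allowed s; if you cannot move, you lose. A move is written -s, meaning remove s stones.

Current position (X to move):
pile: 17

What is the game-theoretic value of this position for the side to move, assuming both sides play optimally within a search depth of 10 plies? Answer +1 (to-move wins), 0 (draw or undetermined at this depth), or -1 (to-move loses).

[17] X move#1: -3:-1/14*, -5:-1/12
[14] O move#2: -3:-1/11, -5:+1/9*
[9] X move#3: -3:-1/6*, -5:-1/4
[6] O move#4: -3:-1/3, -5:+1/1*
[1] end (terminal -1, X#5); searched 17 to 10

value(17, X) = -1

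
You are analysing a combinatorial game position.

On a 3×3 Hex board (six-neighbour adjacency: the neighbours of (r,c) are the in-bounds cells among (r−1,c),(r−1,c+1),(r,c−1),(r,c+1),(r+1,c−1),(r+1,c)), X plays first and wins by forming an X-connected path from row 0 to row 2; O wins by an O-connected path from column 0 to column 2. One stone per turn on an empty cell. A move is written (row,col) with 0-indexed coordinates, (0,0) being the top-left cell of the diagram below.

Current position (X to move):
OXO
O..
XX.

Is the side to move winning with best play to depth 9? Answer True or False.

ply 1, X at OXO/O../XX. | (1,1)=+1→OXO/OX./XX.*; (1,2)=-1→OXO/O.X/XX.; (2,2)=-1→OXO/O../XXX
ply 2: OXO/OX./XX. is terminal -1 (O); from OXO/O../XX. depth 9

X winning at [OXO/O../XX.]: True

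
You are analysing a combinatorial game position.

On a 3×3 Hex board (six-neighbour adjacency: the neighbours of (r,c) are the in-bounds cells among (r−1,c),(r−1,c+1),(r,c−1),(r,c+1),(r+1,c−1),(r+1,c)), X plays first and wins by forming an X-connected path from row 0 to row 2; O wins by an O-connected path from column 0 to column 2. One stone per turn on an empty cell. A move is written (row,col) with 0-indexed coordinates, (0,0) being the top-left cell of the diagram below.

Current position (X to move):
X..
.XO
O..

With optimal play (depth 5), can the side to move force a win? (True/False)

X winning at [X../.XO/O..]: True

ply 1, X at X../.XO/O.. | (0,1)=-1→XX./.XO/O..; (0,2)=-1→X.X/.XO/O..; (1,0)=-1→X../XXO/O..; (2,1)=+1→X../.XO/OX.*; (2,2)=-1→X../.XO/O.X
ply 2, O at X../.XO/OX. | (0,1)=-1→XO./.XO/OX.*; (0,2)=-1→X.O/.XO/OX.; (1,0)=-1→X../OXO/OX.; (2,2)=-1→X../.XO/OXO
ply 3, X at XO./.XO/OX. | (0,2)=+1→XOX/.XO/OX.*; (1,0)=+1→XO./XXO/OX.; (2,2)=+1→XO./.XO/OXX
ply 4: XOX/.XO/OX. is terminal -1 (O); from X../.XO/O.. depth 5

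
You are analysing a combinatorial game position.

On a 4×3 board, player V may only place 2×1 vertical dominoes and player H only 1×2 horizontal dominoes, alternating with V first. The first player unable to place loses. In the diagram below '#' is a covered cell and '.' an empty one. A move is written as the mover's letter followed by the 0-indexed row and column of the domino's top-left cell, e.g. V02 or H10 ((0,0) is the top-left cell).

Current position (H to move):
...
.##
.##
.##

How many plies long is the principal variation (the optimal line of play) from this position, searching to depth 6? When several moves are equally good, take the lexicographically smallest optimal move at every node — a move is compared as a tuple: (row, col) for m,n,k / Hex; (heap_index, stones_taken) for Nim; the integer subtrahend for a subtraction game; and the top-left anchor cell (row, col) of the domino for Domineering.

PV length from [.../.##/.##/.##]: 2 plies

ply 1, H at .../.##/.##/.## | H00=-1→##./.##/.##/.##*; H01=-1→.##/.##/.##/.##
ply 2, V at ##./.##/.##/.## | V10=+1→##./###/###/.##*; V20=+1→##./.##/###/###
ply 3: ##./###/###/.## is terminal -1 (H); from .../.##/.##/.## depth 6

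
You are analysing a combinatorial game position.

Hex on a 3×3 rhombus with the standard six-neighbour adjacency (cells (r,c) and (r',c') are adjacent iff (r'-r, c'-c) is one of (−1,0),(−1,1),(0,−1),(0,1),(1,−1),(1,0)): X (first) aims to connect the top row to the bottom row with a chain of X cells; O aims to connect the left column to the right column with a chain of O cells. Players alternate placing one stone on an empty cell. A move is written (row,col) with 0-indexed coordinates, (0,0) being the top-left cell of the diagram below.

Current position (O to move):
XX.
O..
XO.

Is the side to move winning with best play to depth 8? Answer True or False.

[XX./O../XO.] O move#1: (0,2):-1/XXO/O../XO., (1,1):+1/XX./OO./XO.*, (1,2):-1/XX./O.O/XO., (2,2):-1/XX./O../XOO
[XX./OO./XO.] X move#2: (0,2):-1/XXX/OO./XO.*, (1,2):-1/XX./OOX/XO., (2,2):-1/XX./OO./XOX
[XXX/OO./XO.] O move#3: (1,2):+1/XXX/OOO/XO.*, (2,2):+1/XXX/OO./XOO
[XXX/OOO/XO.] end (terminal -1, X#4); searched XX./O../XO. to 8

O winning at [XX./O../XO.]: True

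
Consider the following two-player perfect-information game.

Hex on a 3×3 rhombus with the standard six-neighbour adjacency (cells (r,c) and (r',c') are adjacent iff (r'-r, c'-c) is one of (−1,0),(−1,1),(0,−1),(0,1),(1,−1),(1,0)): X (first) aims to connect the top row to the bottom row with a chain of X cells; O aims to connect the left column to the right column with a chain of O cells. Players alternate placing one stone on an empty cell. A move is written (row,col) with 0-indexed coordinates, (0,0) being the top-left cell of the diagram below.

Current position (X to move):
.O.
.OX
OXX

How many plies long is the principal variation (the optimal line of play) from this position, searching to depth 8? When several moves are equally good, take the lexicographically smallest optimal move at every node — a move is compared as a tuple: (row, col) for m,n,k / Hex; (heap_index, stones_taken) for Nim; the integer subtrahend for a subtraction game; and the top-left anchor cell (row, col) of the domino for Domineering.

PV length from [.O./.OX/OXX]: 1 ply

p1 X@[.O./.OX/OXX]: (0,0)[XO./.OX/OXX]-1 (0,2)[.OX/.OX/OXX]+1* (1,0)[.O./XOX/OXX]-1
p2 O@[.OX/.OX/OXX] terminal -1; root [.O./.OX/OXX] d8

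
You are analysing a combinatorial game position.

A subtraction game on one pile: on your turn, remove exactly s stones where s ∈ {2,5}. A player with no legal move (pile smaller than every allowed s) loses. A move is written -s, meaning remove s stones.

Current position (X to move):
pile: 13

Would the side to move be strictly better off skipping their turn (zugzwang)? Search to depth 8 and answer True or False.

[13] X move#1: -2:+1/11*, -5:+1/8
[11] O move#2: -2:-1/9*, -5:-1/6
[9] X move#3: -2:+1/7*, -5:+1/4
[7] O move#4: -2:-1/5*, -5:-1/2
[5] X move#5: -2:-1/3, -5:+1/0*
[0] end (terminal -1, O#6); searched 13 to 8
suppose X passes — search the same position with O to move:
pass> [13] O move#1: -2:+1/11*, -5:+1/8
pass> [11] X move#2: -2:-1/9*, -5:-1/6
pass> [9] O move#3: -2:+1/7*, -5:+1/4
pass> [7] X move#4: -2:-1/5*, -5:-1/2
pass> [5] O move#5: -2:-1/3, -5:+1/0*
pass> [0] end (terminal -1, X#6); searched 13 to 8
for X: play +1, pass -1

zugzwang(13, X) = False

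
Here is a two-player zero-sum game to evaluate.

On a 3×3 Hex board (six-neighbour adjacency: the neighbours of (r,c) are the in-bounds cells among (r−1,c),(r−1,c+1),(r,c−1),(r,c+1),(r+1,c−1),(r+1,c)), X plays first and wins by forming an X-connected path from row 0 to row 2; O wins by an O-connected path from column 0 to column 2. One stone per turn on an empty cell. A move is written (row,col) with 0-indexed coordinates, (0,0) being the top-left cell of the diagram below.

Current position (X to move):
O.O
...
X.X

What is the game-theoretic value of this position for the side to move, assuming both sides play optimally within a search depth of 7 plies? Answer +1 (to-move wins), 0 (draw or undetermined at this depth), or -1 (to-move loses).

value(O.O/.../X.X, X) = +1

ply 1, X at O.O/.../X.X | (0,1)=+1→OXO/.../X.X*; (1,0)=-1→O.O/X../X.X; (1,1)=-1→O.O/.X./X.X; (1,2)=-1→O.O/..X/X.X; (2,1)=-1→O.O/.../XXX
ply 2, O at OXO/.../X.X | (1,0)=-1→OXO/O../X.X*; (1,1)=-1→OXO/.O./X.X; (1,2)=-1→OXO/..O/X.X; (2,1)=-1→OXO/.../XOX
ply 3, X at OXO/O../X.X | (1,1)=+1→OXO/OX./X.X*; (1,2)=-1→OXO/O.X/X.X; (2,1)=-1→OXO/O../XXX
ply 4: OXO/OX./X.X is terminal -1 (O); from O.O/.../X.X depth 7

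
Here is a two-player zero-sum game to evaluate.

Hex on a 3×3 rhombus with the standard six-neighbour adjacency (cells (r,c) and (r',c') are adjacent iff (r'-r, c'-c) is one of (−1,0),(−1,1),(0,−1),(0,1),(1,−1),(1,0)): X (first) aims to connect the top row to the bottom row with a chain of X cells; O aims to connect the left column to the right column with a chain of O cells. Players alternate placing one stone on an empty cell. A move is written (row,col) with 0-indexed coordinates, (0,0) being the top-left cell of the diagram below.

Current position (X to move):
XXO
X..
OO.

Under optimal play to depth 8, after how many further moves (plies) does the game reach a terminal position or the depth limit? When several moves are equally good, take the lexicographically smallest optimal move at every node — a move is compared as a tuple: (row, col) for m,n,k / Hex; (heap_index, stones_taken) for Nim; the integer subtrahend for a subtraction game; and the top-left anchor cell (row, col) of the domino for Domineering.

[XXO/X../OO.] X move#1: (1,1):-1/XXO/XX./OO.*, (1,2):-1/XXO/X.X/OO., (2,2):-1/XXO/X../OOX
[XXO/XX./OO.] O move#2: (1,2):+1/XXO/XXO/OO.*, (2,2):+1/XXO/XX./OOO
[XXO/XXO/OO.] end (terminal -1, X#3); searched XXO/X../OO. to 8

PV length from [XXO/X../OO.]: 2 plies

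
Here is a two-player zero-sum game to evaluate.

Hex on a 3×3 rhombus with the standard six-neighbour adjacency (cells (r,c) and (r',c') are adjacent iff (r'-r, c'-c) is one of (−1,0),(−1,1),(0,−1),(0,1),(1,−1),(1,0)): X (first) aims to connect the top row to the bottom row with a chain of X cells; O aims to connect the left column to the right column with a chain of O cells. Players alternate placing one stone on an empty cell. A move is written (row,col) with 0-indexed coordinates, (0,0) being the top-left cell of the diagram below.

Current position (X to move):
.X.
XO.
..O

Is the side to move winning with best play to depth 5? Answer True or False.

p1 X@[.X./XO./..O]: (0,0)[XX./XO./..O]-1 (0,2)[.XX/XO./..O]-1 (1,2)[.X./XOX/..O]-1 (2,0)[.X./XO./X.O]+1* (2,1)[.X./XO./.XO]-1
p2 O@[.X./XO./X.O] terminal -1; root [.X./XO./..O] d5

X winning at [.X./XO./..O]: True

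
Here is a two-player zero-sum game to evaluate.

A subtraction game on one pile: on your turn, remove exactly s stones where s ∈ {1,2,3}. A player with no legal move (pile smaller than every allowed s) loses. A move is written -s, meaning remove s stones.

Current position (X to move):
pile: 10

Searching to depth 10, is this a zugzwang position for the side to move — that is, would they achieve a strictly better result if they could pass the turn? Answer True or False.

zugzwang(10, X) = False

p1 X@[10]: -1[9]-1 -2[8]+1* -3[7]-1
p2 O@[8]: -1[7]-1* -2[6]-1 -3[5]-1
p3 X@[7]: -1[6]-1 -2[5]-1 -3[4]+1*
p4 O@[4]: -1[3]-1* -2[2]-1 -3[1]-1
p5 X@[3]: -1[2]-1 -2[1]-1 -3[0]+1*
p6 O@[0] terminal -1; root [10] d10
pass branch (O moves first from the same position):
  | p1 O@[10]: -1[9]-1 -2[8]+1* -3[7]-1
  | p2 X@[8]: -1[7]-1* -2[6]-1 -3[5]-1
  | p3 O@[7]: -1[6]-1 -2[5]-1 -3[4]+1*
  | p4 X@[4]: -1[3]-1* -2[2]-1 -3[1]-1
  | p5 O@[3]: -1[2]-1 -2[1]-1 -3[0]+1*
  | p6 X@[0] terminal -1; root [10] d10
X moving scores +1; X passing scores -1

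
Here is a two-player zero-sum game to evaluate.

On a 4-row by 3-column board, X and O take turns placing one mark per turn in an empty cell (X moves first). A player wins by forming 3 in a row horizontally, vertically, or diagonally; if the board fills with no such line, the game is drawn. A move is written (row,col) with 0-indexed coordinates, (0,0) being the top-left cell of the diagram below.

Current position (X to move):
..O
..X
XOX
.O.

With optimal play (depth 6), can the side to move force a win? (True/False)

X winning at [..O/..X/XOX/.O.]: True

[..O/..X/XOX/.O.] X move#1: (0,0):-1/X.O/..X/XOX/.O., (0,1):-1/.XO/..X/XOX/.O., (1,0):-1/..O/X.X/XOX/.O., (1,1):+1/..O/.XX/XOX/.O.*, (3,0):-1/..O/..X/XOX/XO., (3,2):+1/..O/..X/XOX/.OX
[..O/.XX/XOX/.O.] O move#2: (0,0):-1/O.O/.XX/XOX/.O.*, (0,1):-1/.OO/.XX/XOX/.O., (1,0):-1/..O/OXX/XOX/.O., (3,0):-1/..O/.XX/XOX/OO., (3,2):-1/..O/.XX/XOX/.OO
[O.O/.XX/XOX/.O.] X move#3: (0,1):+1/OXO/.XX/XOX/.O.*, (1,0):+1/O.O/XXX/XOX/.O., (3,0):-1/O.O/.XX/XOX/XO., (3,2):+1/O.O/.XX/XOX/.OX
[OXO/.XX/XOX/.O.] O move#4: (1,0):-1/OXO/OXX/XOX/.O.*, (3,0):-1/OXO/.XX/XOX/OO., (3,2):-1/OXO/.XX/XOX/.OO
[OXO/OXX/XOX/.O.] X move#5: (3,0):-1/OXO/OXX/XOX/XO., (3,2):+1/OXO/OXX/XOX/.OX*
[OXO/OXX/XOX/.OX] end (terminal -1, O#6); searched ..O/..X/XOX/.O. to 6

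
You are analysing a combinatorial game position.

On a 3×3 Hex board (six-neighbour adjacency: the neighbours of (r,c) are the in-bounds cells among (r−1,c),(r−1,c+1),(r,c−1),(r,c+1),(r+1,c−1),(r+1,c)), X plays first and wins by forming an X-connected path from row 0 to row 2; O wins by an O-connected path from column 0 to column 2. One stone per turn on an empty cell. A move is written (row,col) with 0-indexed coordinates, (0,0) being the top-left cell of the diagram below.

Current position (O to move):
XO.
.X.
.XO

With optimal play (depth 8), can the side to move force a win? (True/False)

ply 1, O at XO./.X./.XO | (0,2)=-1→XOO/.X./.XO*; (1,0)=-1→XO./OX./.XO; (1,2)=-1→XO./.XO/.XO; (2,0)=-1→XO./.X./OXO
ply 2, X at XOO/.X./.XO | (1,0)=+1→XOO/XX./.XO*; (1,2)=-1→XOO/.XX/.XO; (2,0)=-1→XOO/.X./XXO
ply 3: XOO/XX./.XO is terminal -1 (O); from XO./.X./.XO depth 8

O winning at [XO./.X./.XO]: False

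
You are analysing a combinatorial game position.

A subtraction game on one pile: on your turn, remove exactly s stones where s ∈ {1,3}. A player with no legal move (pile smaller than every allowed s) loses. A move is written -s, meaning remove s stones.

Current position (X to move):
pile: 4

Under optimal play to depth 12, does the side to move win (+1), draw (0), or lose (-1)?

value(4, X) = -1

p1 X@[4]: -1[3]-1* -3[1]-1
p2 O@[3]: -1[2]+1* -3[0]+1
p3 X@[2]: -1[1]-1*
p4 O@[1]: -1[0]+1*
p5 X@[0] terminal -1; root [4] d12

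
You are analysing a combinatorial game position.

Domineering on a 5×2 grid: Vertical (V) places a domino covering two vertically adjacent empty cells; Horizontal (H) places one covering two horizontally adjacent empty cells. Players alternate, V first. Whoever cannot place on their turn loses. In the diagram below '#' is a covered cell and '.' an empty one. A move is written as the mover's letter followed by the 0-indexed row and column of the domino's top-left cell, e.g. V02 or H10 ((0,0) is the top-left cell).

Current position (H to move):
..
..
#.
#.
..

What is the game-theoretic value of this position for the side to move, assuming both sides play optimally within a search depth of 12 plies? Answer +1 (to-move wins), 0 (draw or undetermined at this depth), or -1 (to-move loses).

p1 H@[../../#./#./..]: H00[##/../#./#./..]+1* H10[../##/#./#./..]+1 H40[../../#./#./##]-1
p2 V@[##/../#./#./..]: V11[##/.#/##/#./..]-1* V21[##/../##/##/..]-1 V31[##/../#./##/.#]-1
p3 H@[##/.#/##/#./..]: H40[##/.#/##/#./##]+1*
p4 V@[##/.#/##/#./##] terminal -1; root [../../#./#./..] d12

value(../../#./#./.., H) = +1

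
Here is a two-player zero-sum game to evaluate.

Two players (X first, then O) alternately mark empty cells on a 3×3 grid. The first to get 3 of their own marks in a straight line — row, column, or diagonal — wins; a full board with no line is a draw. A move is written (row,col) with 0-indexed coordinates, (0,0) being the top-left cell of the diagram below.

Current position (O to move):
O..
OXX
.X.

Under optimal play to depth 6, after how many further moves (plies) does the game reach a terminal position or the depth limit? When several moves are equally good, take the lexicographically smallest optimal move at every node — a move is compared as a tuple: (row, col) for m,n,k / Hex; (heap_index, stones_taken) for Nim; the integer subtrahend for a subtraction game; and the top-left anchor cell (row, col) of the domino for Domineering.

ply 1, O at O../OXX/.X. | (0,1)=+1→OO./OXX/.X.*; (0,2)=-1→O.O/OXX/.X.; (2,0)=+1→O../OXX/OX.; (2,2)=-1→O../OXX/.XO
ply 2, X at OO./OXX/.X. | (0,2)=-1→OOX/OXX/.X.*; (2,0)=-1→OO./OXX/XX.; (2,2)=-1→OO./OXX/.XX
ply 3, O at OOX/OXX/.X. | (2,0)=+1→OOX/OXX/OX.*; (2,2)=-1→OOX/OXX/.XO
ply 4: OOX/OXX/OX. is terminal -1 (X); from O../OXX/.X. depth 6

PV length from [O../OXX/.X.]: 3 plies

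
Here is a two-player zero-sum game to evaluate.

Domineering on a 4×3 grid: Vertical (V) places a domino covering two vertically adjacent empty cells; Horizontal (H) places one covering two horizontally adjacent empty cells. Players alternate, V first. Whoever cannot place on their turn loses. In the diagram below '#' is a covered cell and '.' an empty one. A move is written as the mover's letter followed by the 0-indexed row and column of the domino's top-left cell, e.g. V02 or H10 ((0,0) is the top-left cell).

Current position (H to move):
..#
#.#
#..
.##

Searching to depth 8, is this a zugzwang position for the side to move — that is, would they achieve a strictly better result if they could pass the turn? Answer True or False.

[..#/#.#/#../.##] H move#1: H00:-1/###/#.#/#../.##*, H21:-1/..#/#.#/###/.##
[###/#.#/#../.##] V move#2: V11:+1/###/###/##./.##*
[###/###/##./.##] end (terminal -1, H#3); searched ..#/#.#/#../.## to 8
pass branch (V moves first from the same position):
  | [..#/#.#/#../.##] V move#1: V01:-1/.##/###/#../.##*, V11:-1/..#/###/##./.##
  | [.##/###/#../.##] H move#2: H21:+1/.##/###/###/.##*
  | [.##/###/###/.##] end (terminal -1, V#3); searched ..#/#.#/#../.## to 8
H moving scores -1; H passing scores +1

zugzwang(..#/#.#/#../.##, H) = True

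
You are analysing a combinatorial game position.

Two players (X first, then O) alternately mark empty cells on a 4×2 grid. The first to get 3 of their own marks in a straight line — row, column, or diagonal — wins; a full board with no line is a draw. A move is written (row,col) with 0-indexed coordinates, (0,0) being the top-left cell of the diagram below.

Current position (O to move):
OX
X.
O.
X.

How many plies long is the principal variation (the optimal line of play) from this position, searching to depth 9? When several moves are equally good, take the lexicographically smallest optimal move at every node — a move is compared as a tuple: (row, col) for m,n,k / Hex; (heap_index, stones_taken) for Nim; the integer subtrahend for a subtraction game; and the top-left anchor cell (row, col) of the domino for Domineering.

PV length from [OX/X./O./X.]: 3 plies

p1 O@[OX/X./O./X.]: (1,1)[OX/XO/O./X.]+0* (2,1)[OX/X./OO/X.]+0 (3,1)[OX/X./O./XO]+0
p2 X@[OX/XO/O./X.]: (2,1)[OX/XO/OX/X.]+0* (3,1)[OX/XO/O./XX]+0
p3 O@[OX/XO/OX/X.]: (3,1)[OX/XO/OX/XO]+0*
p4 X@[OX/XO/OX/XO] terminal +0; root [OX/X./O./X.] d9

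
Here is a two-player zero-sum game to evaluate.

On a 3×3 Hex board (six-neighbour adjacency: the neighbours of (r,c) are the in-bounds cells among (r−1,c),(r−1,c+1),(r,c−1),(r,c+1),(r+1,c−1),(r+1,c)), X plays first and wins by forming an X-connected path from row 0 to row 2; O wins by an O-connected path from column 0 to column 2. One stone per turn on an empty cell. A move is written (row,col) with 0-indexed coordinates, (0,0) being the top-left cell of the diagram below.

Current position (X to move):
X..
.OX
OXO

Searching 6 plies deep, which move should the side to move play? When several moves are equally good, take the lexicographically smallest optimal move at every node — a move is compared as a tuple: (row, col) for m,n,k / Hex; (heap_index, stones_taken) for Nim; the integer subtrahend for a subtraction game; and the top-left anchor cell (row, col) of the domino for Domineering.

p1 X@[X../.OX/OXO]: (0,1)[XX./.OX/OXO]-1 (0,2)[X.X/.OX/OXO]+1* (1,0)[X../XOX/OXO]-1
p2 O@[X.X/.OX/OXO] terminal -1; root [X../.OX/OXO] d6

X's best at [X../.OX/OXO]: (0,2)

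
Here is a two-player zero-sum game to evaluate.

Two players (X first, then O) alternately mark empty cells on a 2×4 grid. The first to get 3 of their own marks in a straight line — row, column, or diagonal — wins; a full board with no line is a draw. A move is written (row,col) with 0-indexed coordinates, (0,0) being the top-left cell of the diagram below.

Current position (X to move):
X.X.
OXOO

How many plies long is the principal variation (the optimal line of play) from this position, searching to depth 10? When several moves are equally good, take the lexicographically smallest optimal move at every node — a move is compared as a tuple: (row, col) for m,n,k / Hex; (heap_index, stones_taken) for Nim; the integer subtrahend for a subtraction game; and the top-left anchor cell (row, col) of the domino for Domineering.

PV length from [X.X./OXOO]: 1 ply

p1 X@[X.X./OXOO]: (0,1)[XXX./OXOO]+1* (0,3)[X.XX/OXOO]+0
p2 O@[XXX./OXOO] terminal -1; root [X.X./OXOO] d10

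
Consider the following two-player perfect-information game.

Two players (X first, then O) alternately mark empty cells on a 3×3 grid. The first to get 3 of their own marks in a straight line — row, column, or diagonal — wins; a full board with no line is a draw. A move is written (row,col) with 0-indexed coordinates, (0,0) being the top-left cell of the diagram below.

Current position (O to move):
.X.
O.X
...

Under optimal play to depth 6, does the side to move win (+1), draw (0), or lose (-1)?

[.X./O.X/...] O move#1: (0,0):-1/OX./O.X/..., (0,2):+0/.XO/O.X/...*, (1,1):-1/.X./OOX/..., (2,0):-1/.X./O.X/O.., (2,1):-1/.X./O.X/.O., (2,2):+0/.X./O.X/..O
[.XO/O.X/...] X move#2: (0,0):+0/XXO/O.X/...*, (1,1):+0/.XO/OXX/..., (2,0):+0/.XO/O.X/X.., (2,1):+0/.XO/O.X/.X., (2,2):-1/.XO/O.X/..X
[XXO/O.X/...] O move#3: (1,1):+0/XXO/OOX/...*, (2,0):-1/XXO/O.X/O.., (2,1):+0/XXO/O.X/.O., (2,2):+0/XXO/O.X/..O
[XXO/OOX/...] X move#4: (2,0):+0/XXO/OOX/X..*, (2,1):-1/XXO/OOX/.X., (2,2):-1/XXO/OOX/..X
[XXO/OOX/X..] O move#5: (2,1):+0/XXO/OOX/XO.*, (2,2):+0/XXO/OOX/X.O
[XXO/OOX/XO.] X move#6: (2,2):+0/XXO/OOX/XOX*
[XXO/OOX/XOX] end (terminal +0, O#7); searched .X./O.X/... to 6

value(.X./O.X/..., O) = 0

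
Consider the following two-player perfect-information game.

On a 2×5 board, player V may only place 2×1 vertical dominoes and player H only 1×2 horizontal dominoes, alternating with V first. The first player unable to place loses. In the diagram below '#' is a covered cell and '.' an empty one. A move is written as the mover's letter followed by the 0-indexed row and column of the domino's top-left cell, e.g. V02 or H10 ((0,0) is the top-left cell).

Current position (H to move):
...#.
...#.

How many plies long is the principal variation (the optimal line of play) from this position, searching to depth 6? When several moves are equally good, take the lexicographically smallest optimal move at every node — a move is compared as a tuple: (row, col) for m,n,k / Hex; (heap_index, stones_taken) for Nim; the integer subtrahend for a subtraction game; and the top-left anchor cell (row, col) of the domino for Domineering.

PV length from [...#./...#.]: 4 plies

[...#./...#.] H move#1: H00:-1/##.#./...#.*, H01:-1/.###./...#., H10:-1/...#./##.#., H11:-1/...#./.###.
[##.#./...#.] V move#2: V02:+1/####./..##.*, V04:-1/##.##/...##
[####./..##.] H move#3: H10:-1/####./####.*
[####./####.] V move#4: V04:+1/#####/#####*
[#####/#####] end (terminal -1, H#5); searched ...#./...#. to 6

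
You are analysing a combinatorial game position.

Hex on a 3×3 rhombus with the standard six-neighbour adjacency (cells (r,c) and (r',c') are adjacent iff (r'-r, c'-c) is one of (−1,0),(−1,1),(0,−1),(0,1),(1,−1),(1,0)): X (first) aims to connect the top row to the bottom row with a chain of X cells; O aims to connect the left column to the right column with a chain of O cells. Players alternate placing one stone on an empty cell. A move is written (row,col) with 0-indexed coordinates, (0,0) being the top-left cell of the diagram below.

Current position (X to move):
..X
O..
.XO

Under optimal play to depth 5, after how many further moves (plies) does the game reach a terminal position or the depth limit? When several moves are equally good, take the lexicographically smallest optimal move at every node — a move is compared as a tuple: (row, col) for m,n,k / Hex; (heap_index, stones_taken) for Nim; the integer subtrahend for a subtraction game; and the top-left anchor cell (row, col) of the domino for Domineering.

PV length from [..X/O../.XO]: 3 plies

ply 1, X at ..X/O../.XO | (0,0)=+1→X.X/O../.XO*; (0,1)=+1→.XX/O../.XO; (1,1)=+1→..X/OX./.XO; (1,2)=+1→..X/O.X/.XO; (2,0)=+1→..X/O../XXO
ply 2, O at X.X/O../.XO | (0,1)=-1→XOX/O../.XO*; (1,1)=-1→X.X/OO./.XO; (1,2)=-1→X.X/O.O/.XO; (2,0)=-1→X.X/O../OXO
ply 3, X at XOX/O../.XO | (1,1)=+1→XOX/OX./.XO*; (1,2)=+1→XOX/O.X/.XO; (2,0)=+1→XOX/O../XXO
ply 4: XOX/OX./.XO is terminal -1 (O); from ..X/O../.XO depth 5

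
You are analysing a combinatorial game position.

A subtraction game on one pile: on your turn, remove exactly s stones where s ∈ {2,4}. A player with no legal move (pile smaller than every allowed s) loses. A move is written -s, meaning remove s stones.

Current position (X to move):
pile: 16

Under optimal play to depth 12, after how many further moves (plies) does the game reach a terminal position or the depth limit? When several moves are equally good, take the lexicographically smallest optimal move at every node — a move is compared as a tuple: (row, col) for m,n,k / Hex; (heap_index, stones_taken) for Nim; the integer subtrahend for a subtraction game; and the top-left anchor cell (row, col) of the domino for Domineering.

PV length from [16]: 5 plies

p1 X@[16]: -2[14]-1 -4[12]+1*
p2 O@[12]: -2[10]-1* -4[8]-1
p3 X@[10]: -2[8]-1 -4[6]+1*
p4 O@[6]: -2[4]-1* -4[2]-1
p5 X@[4]: -2[2]-1 -4[0]+1*
p6 O@[0] terminal -1; root [16] d12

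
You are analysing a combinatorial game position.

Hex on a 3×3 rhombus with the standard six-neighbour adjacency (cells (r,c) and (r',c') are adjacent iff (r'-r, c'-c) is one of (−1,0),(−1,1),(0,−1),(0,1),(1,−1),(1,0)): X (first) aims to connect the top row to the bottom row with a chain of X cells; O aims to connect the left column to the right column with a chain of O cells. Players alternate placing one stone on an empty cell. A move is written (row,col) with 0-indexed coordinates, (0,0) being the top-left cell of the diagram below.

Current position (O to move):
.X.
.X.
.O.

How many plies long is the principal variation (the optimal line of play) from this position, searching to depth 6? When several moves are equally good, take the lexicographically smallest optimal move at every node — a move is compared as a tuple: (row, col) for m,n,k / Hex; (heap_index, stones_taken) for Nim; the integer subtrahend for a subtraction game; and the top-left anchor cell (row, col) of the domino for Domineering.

[.X./.X./.O.] O move#1: (0,0):-1/OX./.X./.O., (0,2):-1/.XO/.X./.O., (1,0):-1/.X./OX./.O., (1,2):-1/.X./.XO/.O., (2,0):+1/.X./.X./OO.*, (2,2):-1/.X./.X./.OO
[.X./.X./OO.] X move#2: (0,0):-1/XX./.X./OO.*, (0,2):-1/.XX/.X./OO., (1,0):-1/.X./XX./OO., (1,2):-1/.X./.XX/OO., (2,2):-1/.X./.X./OOX
[XX./.X./OO.] O move#3: (0,2):+1/XXO/.X./OO.*, (1,0):+1/XX./OX./OO., (1,2):+1/XX./.XO/OO., (2,2):+1/XX./.X./OOO
[XXO/.X./OO.] X move#4: (1,0):-1/XXO/XX./OO.*, (1,2):-1/XXO/.XX/OO., (2,2):-1/XXO/.X./OOX
[XXO/XX./OO.] O move#5: (1,2):+1/XXO/XXO/OO.*, (2,2):+1/XXO/XX./OOO
[XXO/XXO/OO.] end (terminal -1, X#6); searched .X./.X./.O. to 6

PV length from [.X./.X./.O.]: 5 plies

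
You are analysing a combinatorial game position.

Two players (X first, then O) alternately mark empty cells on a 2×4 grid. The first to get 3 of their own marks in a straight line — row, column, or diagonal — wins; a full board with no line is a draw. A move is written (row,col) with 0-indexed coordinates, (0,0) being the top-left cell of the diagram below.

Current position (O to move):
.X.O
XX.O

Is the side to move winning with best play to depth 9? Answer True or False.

O winning at [.X.O/XX.O]: False

ply 1, O at .X.O/XX.O | (0,0)=-1→OX.O/XX.O; (0,2)=-1→.XOO/XX.O; (1,2)=+0→.X.O/XXOO*
ply 2, X at .X.O/XXOO | (0,0)=+0→XX.O/XXOO*; (0,2)=+0→.XXO/XXOO
ply 3, O at XX.O/XXOO | (0,2)=+0→XXOO/XXOO*
ply 4: XXOO/XXOO is terminal +0 (X); from .X.O/XX.O depth 9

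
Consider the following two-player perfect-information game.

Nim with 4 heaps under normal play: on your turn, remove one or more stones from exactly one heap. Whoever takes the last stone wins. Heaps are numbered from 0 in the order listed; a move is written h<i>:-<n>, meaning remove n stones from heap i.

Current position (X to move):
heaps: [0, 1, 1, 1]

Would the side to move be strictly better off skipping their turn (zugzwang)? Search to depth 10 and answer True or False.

zugzwang((0,1,1,1), X) = False

[(0,1,1,1)] X move#1: h1:-1:+1/(0,0,1,1)*, h2:-1:+1/(0,1,0,1), h3:-1:+1/(0,1,1,0)
[(0,0,1,1)] O move#2: h2:-1:-1/(0,0,0,1)*, h3:-1:-1/(0,0,1,0)
[(0,0,0,1)] X move#3: h3:-1:+1/(0,0,0,0)*
[(0,0,0,0)] end (terminal -1, O#4); searched (0,1,1,1) to 10
if X skipped the turn, O would face:
~ [(0,1,1,1)] O move#1: h1:-1:+1/(0,0,1,1)*, h2:-1:+1/(0,1,0,1), h3:-1:+1/(0,1,1,0)
~ [(0,0,1,1)] X move#2: h2:-1:-1/(0,0,0,1)*, h3:-1:-1/(0,0,1,0)
~ [(0,0,0,1)] O move#3: h3:-1:+1/(0,0,0,0)*
~ [(0,0,0,0)] end (terminal -1, X#4); searched (0,1,1,1) to 10
compare (X): move=+1 vs pass=-1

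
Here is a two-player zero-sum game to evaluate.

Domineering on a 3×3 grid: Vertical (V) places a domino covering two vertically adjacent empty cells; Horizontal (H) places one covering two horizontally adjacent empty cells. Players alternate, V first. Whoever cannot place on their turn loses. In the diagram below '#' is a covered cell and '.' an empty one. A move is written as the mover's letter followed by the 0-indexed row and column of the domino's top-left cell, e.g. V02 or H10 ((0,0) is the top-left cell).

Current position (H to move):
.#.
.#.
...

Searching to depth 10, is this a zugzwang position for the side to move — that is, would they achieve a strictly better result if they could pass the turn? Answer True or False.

zugzwang(.#./.#./..., H) = False

p1 H@[.#./.#./...]: H20[.#./.#./##.]-1* H21[.#./.#./.##]-1
p2 V@[.#./.#./##.]: V00[##./##./##.]+1* V02[.##/.##/##.]+1 V12[.#./.##/###]+1
p3 H@[##./##./##.] terminal -1; root [.#./.#./...] d10
suppose H passes — search the same position with V to move:
pass> p1 V@[.#./.#./...]: V00[##./##./...]+1* V02[.##/.##/...]+1 V10[.#./##./#..]+1 V12[.#./.##/..#]+1
pass> p2 H@[##./##./...]: H20[##./##./##.]-1* H21[##./##./.##]-1
pass> p3 V@[##./##./##.]: V02[###/###/##.]+1* V12[##./###/###]+1
pass> p4 H@[###/###/##.] terminal -1; root [.#./.#./...] d10
for H: play -1, pass -1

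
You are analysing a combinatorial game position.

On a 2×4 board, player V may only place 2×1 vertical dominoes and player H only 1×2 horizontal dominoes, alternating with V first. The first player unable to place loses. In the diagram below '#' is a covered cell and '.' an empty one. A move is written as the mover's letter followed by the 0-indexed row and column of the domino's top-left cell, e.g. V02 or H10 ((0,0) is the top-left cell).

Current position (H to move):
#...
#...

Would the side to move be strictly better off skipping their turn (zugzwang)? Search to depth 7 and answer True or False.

p1 H@[#.../#...]: H01[###./#...]+1* H02[#.##/#...]+1 H11[#.../###.]+1 H12[#.../#.##]+1
p2 V@[###./#...]: V03[####/#..#]-1*
p3 H@[####/#..#]: H11[####/####]+1*
p4 V@[####/####] terminal -1; root [#.../#...] d7
if H skipped the turn, V would face:
~ p1 V@[#.../#...]: V01[##../##..]-1 V02[#.#./#.#.]+1* V03[#..#/#..#]-1
~ p2 H@[#.#./#.#.] terminal -1; root [#.../#...] d7
compare (H): move=+1 vs pass=-1

zugzwang(#.../#..., H) = False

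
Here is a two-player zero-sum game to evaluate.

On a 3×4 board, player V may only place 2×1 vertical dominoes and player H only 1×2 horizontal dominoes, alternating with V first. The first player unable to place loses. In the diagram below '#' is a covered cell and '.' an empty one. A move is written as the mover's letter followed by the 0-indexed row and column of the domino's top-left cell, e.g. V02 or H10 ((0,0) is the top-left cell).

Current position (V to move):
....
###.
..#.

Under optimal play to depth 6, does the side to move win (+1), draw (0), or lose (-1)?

value(..../###./..#., V) = -1

p1 V@[..../###./..#.]: V03[...#/####/..#.]-1* V13[..../####/..##]-1
p2 H@[...#/####/..#.]: H00[##.#/####/..#.]+1* H01[.###/####/..#.]+1 H20[...#/####/###.]+1
p3 V@[##.#/####/..#.] terminal -1; root [..../###./..#.] d6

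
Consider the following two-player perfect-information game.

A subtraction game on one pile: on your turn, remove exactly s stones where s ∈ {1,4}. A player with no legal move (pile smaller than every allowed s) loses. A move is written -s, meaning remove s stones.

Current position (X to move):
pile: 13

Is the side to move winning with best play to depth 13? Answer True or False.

p1 X@[13]: -1[12]+1* -4[9]-1
p2 O@[12]: -1[11]-1* -4[8]-1
p3 X@[11]: -1[10]+1* -4[7]+1
p4 O@[10]: -1[9]-1* -4[6]-1
p5 X@[9]: -1[8]-1 -4[5]+1*
p6 O@[5]: -1[4]-1* -4[1]-1
p7 X@[4]: -1[3]-1 -4[0]+1*
p8 O@[0] terminal -1; root [13] d13

X winning at [13]: True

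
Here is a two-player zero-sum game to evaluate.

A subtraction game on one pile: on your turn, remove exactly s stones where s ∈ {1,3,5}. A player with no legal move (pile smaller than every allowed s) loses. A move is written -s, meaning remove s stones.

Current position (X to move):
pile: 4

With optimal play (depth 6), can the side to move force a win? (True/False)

X winning at [4]: False

[4] X move#1: -1:-1/3*, -3:-1/1
[3] O move#2: -1:+1/2*, -3:+1/0
[2] X move#3: -1:-1/1*
[1] O move#4: -1:+1/0*
[0] end (terminal -1, X#5); searched 4 to 6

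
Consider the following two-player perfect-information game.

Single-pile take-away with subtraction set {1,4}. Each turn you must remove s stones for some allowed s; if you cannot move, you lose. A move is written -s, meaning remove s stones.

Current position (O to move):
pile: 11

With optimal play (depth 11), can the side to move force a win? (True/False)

O winning at [11]: True

ply 1, O at 11 | -1=+1→10*; -4=+1→7
ply 2, X at 10 | -1=-1→9*; -4=-1→6
ply 3, O at 9 | -1=-1→8; -4=+1→5*
ply 4, X at 5 | -1=-1→4*; -4=-1→1
ply 5, O at 4 | -1=-1→3; -4=+1→0*
ply 6: 0 is terminal -1 (X); from 11 depth 11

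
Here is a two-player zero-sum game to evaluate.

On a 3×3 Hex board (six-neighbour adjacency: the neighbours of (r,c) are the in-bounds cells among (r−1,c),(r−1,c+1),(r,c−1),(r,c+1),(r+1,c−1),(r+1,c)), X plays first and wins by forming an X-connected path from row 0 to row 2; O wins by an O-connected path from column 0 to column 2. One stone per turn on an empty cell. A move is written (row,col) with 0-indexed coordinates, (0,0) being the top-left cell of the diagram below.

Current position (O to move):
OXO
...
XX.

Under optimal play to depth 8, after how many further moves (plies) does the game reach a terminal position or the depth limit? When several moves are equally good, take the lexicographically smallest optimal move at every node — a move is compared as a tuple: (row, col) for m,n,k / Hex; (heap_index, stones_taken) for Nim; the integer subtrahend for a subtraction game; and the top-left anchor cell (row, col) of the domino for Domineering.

ply 1, O at OXO/.../XX. | (1,0)=-1→OXO/O../XX.*; (1,1)=-1→OXO/.O./XX.; (1,2)=-1→OXO/..O/XX.; (2,2)=-1→OXO/.../XXO
ply 2, X at OXO/O../XX. | (1,1)=+1→OXO/OX./XX.*; (1,2)=-1→OXO/O.X/XX.; (2,2)=-1→OXO/O../XXX
ply 3: OXO/OX./XX. is terminal -1 (O); from OXO/.../XX. depth 8

PV length from [OXO/.../XX.]: 2 plies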